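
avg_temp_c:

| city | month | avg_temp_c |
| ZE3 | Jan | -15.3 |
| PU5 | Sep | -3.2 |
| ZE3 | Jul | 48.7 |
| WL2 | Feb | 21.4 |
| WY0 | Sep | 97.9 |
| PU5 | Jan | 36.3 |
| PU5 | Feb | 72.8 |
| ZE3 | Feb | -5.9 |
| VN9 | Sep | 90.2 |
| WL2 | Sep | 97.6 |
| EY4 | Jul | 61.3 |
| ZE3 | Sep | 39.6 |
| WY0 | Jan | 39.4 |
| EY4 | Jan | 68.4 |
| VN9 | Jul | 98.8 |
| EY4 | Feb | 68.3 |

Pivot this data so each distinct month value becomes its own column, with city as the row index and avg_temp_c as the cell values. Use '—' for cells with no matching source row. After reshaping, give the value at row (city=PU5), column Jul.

No long-format row has city=PU5 and month=Jul, so the cell is —.

—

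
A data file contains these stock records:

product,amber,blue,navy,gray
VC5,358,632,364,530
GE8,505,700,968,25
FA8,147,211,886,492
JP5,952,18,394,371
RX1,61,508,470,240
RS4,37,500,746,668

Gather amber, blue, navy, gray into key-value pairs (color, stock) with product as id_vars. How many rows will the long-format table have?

24

6 product values × 4 melted columns = 24 rows.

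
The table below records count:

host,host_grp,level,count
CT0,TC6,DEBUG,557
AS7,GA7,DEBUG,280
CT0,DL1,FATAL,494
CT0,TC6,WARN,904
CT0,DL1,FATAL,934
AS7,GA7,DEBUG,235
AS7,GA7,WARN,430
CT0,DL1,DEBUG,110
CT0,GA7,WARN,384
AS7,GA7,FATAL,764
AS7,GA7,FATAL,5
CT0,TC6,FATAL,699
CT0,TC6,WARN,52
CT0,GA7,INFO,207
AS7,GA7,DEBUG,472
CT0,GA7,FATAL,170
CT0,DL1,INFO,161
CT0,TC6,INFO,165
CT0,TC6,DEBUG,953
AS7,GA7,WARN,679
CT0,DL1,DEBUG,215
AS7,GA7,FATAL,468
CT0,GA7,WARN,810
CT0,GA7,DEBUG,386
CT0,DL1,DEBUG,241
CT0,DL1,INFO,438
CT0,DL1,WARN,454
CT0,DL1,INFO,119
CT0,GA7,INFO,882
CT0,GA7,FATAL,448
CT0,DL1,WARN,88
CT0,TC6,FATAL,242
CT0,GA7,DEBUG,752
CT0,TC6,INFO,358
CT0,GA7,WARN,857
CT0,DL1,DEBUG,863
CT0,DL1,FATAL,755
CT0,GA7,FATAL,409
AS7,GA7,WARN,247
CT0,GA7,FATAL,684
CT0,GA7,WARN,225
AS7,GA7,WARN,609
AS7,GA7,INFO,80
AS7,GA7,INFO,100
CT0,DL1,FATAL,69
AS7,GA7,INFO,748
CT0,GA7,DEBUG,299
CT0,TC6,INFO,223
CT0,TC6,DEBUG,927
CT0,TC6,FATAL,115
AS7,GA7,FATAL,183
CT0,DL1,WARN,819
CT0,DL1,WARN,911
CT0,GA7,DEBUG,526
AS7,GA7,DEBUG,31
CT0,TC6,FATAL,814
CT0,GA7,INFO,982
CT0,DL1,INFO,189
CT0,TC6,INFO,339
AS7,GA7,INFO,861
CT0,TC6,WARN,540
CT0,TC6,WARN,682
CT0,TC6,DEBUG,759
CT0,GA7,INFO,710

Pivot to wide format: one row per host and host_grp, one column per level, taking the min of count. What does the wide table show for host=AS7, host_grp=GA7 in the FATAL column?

5

Rows with host=AS7, host_grp=GA7 and level=FATAL: count values are 764, 5, 468, 183.
min(764, 5, 468, 183) = 5.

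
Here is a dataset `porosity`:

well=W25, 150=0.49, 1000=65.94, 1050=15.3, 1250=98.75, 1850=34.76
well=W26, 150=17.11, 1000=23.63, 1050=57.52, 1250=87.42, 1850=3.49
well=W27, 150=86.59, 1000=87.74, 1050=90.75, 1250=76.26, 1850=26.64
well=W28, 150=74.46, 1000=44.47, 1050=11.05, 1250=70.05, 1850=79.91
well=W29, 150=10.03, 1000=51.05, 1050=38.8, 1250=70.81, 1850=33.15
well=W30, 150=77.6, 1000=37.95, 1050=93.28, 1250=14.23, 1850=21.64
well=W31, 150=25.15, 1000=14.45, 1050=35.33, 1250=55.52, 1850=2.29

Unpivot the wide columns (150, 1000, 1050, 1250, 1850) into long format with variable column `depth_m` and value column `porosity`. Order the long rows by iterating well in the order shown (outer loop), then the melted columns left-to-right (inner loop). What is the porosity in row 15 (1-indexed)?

35 rows total (7 × 5). Row 15: index ⌊(15-1)/5⌋ = 2 into well → W27; (15-1) mod 5 = 4 into the melted columns → 1850.
So row 15 is (W27, 1850, 26.64); porosity = 26.64.

26.64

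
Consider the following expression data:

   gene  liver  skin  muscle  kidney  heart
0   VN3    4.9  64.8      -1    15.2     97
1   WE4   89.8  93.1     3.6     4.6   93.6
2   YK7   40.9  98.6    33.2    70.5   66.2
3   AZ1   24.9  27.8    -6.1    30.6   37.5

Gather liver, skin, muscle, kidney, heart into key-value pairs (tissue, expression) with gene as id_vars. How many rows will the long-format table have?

20

4 gene values × 5 melted columns = 20 rows.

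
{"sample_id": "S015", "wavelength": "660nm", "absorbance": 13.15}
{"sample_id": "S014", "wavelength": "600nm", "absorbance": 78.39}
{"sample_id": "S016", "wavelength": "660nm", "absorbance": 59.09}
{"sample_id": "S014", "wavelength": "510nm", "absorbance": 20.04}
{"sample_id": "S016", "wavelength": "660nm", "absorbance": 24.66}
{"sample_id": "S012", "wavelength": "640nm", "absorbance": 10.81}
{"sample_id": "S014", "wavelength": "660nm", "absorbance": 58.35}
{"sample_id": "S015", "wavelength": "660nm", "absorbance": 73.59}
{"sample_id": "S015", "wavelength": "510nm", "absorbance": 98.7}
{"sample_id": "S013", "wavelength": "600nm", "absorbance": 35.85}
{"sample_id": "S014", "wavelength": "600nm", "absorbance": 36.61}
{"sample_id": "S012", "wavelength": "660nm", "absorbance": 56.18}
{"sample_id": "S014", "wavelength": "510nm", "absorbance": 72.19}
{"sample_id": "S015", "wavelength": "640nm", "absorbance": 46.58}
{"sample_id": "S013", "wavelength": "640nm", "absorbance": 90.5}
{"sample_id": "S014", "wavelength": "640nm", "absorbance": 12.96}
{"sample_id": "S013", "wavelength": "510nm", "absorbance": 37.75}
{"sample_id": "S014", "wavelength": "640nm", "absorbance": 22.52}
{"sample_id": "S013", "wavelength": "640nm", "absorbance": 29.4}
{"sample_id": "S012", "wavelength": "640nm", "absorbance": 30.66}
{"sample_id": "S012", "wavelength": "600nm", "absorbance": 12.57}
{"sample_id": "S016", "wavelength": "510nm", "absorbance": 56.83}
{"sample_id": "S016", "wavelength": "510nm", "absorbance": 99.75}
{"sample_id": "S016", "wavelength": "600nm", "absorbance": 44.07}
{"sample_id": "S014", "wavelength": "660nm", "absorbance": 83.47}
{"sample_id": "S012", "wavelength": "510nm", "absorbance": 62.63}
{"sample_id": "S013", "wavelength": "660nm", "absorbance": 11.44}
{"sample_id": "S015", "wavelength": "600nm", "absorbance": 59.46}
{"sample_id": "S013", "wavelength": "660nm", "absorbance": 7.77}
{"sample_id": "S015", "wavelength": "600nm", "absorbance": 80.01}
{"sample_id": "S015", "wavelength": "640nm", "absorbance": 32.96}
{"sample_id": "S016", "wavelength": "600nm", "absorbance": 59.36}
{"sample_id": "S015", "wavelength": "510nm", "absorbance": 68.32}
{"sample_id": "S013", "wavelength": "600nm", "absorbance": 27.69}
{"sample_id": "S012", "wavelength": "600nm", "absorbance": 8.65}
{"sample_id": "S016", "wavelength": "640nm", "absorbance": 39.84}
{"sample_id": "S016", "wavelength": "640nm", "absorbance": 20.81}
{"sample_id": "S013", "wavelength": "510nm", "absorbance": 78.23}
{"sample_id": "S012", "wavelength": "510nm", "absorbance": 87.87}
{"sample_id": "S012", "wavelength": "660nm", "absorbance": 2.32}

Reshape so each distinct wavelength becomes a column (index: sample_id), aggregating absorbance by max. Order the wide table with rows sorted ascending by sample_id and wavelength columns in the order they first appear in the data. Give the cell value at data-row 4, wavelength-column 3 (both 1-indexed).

With rows sorted ascending by sample_id, row 4 is sample_id=S015. wavelength columns in first-appearance order: 660nm, 600nm, 510nm, 640nm; column 3 is 510nm.
Long rows with sample_id=S015, wavelength=510nm: max(98.7, 68.32) = 98.7.

98.7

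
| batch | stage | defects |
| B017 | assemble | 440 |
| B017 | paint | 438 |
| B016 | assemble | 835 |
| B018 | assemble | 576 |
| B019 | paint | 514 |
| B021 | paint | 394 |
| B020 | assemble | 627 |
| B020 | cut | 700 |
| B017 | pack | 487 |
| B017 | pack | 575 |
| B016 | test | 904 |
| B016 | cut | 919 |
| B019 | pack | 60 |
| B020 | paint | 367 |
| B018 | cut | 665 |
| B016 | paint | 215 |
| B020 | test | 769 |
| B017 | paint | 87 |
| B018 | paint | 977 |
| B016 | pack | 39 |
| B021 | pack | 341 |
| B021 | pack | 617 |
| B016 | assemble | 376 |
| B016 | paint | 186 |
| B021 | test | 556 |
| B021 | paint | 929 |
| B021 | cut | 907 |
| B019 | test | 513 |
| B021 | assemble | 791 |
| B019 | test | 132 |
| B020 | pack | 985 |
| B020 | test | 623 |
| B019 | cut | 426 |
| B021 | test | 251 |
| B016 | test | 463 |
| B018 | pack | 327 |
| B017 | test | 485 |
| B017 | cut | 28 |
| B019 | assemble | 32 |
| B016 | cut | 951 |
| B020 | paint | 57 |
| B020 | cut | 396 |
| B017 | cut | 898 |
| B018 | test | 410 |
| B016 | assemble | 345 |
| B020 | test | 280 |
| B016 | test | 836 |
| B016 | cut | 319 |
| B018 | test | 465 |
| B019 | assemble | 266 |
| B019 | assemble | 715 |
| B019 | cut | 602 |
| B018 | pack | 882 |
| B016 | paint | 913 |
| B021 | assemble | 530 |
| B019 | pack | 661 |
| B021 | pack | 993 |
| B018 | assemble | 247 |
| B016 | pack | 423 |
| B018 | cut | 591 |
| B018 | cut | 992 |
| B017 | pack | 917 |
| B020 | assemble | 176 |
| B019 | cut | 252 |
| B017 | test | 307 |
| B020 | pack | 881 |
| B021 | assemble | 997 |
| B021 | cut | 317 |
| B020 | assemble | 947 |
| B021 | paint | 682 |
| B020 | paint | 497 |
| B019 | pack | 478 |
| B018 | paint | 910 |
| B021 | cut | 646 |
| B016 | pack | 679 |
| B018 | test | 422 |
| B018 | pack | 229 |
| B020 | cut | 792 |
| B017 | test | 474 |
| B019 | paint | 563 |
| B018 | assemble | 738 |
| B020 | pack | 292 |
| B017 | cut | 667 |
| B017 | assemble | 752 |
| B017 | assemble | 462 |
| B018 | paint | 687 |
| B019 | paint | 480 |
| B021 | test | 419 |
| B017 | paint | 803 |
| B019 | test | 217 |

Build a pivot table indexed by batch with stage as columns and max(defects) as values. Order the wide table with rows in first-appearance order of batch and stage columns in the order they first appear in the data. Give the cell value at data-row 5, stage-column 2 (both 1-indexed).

929

With rows in first-appearance order of batch, row 5 is batch=B021. stage columns in first-appearance order: assemble, paint, cut, pack, test; column 2 is paint.
Long rows with batch=B021, stage=paint: max(394, 929, 682) = 929.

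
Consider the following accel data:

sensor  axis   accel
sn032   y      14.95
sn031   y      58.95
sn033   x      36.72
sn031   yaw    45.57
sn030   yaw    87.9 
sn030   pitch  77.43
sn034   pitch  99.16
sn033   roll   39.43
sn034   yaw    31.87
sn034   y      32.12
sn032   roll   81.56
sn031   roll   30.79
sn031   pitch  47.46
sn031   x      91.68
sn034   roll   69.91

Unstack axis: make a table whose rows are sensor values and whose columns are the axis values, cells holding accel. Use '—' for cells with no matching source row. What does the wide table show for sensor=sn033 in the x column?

The long row with sensor=sn033, axis=x has accel=36.72.

36.72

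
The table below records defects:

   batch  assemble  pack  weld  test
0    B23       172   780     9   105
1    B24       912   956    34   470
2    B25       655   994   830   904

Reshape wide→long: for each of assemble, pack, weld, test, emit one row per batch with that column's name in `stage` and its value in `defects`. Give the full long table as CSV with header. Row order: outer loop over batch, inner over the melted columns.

Each (batch, column) pair becomes one row: 3 × 4 = 12 rows.
For example, (B23, assemble) → defects=172.

batch,stage,defects
B23,assemble,172
B23,pack,780
B23,weld,9
B23,test,105
B24,assemble,912
B24,pack,956
B24,weld,34
B24,test,470
B25,assemble,655
B25,pack,994
B25,weld,830
B25,test,904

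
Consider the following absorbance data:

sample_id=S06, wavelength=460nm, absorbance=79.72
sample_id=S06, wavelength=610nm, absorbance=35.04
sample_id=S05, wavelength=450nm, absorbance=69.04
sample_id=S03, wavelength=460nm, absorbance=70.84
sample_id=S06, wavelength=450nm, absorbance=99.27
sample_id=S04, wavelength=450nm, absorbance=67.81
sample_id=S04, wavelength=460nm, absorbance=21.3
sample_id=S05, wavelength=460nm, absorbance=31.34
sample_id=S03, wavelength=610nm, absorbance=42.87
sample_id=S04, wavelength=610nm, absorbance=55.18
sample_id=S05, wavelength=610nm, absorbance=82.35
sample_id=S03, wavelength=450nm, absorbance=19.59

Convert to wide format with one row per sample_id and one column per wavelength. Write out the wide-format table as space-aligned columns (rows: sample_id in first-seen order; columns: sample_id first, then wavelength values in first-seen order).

Columns: sample_id plus the 3 distinct wavelength values (460nm, 610nm, 450nm).
For example, row S06 column 460nm takes absorbance=79.72 from the long row (S06, 460nm).

sample_id  460nm  610nm  450nm
S06        79.72  35.04  99.27
S05        31.34  82.35  69.04
S03        70.84  42.87  19.59
S04        21.3   55.18  67.81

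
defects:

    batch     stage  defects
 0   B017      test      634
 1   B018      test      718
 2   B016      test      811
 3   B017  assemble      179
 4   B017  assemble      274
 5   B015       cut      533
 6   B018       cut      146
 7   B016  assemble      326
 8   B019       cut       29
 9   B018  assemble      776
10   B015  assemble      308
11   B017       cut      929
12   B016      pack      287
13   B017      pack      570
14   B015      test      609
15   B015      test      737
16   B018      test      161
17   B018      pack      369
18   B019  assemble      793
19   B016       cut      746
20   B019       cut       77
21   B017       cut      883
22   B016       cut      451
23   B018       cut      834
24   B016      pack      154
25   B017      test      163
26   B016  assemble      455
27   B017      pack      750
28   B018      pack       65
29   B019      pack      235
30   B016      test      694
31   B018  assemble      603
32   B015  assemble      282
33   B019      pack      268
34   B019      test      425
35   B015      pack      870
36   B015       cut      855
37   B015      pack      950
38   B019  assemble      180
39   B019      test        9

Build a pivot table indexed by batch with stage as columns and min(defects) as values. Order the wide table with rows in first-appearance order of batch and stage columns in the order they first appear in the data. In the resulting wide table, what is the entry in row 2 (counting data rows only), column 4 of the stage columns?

65

With rows in first-appearance order of batch, row 2 is batch=B018. stage columns in first-appearance order: test, assemble, cut, pack; column 4 is pack.
Long rows with batch=B018, stage=pack: min(369, 65) = 65.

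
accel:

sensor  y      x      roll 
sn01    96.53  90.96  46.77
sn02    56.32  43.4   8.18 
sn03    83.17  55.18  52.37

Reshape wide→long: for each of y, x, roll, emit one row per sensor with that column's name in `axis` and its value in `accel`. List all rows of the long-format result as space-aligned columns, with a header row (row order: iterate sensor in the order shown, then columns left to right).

Each (sensor, column) pair becomes one row: 3 × 3 = 9 rows.
For example, (sn01, y) → accel=96.53.

sensor  axis  accel
sn01    y     96.53
sn01    x     90.96
sn01    roll  46.77
sn02    y     56.32
sn02    x     43.4 
sn02    roll  8.18 
sn03    y     83.17
sn03    x     55.18
sn03    roll  52.37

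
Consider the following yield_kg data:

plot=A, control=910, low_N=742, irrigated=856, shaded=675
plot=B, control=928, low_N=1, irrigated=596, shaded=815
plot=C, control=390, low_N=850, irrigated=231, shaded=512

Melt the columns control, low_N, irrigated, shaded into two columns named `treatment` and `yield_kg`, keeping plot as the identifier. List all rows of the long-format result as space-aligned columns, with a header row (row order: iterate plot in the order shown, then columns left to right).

plot  treatment  yield_kg
A     control    910     
A     low_N      742     
A     irrigated  856     
A     shaded     675     
B     control    928     
B     low_N      1       
B     irrigated  596     
B     shaded     815     
C     control    390     
C     low_N      850     
C     irrigated  231     
C     shaded     512     

Each (plot, column) pair becomes one row: 3 × 4 = 12 rows.
For example, (A, control) → yield_kg=910.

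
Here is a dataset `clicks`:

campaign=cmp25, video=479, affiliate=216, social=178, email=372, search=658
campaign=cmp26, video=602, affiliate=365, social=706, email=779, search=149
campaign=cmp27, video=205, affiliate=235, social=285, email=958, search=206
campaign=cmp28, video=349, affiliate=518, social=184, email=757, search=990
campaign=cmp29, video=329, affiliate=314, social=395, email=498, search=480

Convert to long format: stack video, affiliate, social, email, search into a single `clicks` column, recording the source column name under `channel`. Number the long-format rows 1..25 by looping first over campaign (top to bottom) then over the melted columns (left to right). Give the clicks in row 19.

25 rows total (5 × 5). Row 19: index ⌊(19-1)/5⌋ = 3 into campaign → cmp28; (19-1) mod 5 = 3 into the melted columns → email.
So row 19 is (cmp28, email, 757); clicks = 757.

757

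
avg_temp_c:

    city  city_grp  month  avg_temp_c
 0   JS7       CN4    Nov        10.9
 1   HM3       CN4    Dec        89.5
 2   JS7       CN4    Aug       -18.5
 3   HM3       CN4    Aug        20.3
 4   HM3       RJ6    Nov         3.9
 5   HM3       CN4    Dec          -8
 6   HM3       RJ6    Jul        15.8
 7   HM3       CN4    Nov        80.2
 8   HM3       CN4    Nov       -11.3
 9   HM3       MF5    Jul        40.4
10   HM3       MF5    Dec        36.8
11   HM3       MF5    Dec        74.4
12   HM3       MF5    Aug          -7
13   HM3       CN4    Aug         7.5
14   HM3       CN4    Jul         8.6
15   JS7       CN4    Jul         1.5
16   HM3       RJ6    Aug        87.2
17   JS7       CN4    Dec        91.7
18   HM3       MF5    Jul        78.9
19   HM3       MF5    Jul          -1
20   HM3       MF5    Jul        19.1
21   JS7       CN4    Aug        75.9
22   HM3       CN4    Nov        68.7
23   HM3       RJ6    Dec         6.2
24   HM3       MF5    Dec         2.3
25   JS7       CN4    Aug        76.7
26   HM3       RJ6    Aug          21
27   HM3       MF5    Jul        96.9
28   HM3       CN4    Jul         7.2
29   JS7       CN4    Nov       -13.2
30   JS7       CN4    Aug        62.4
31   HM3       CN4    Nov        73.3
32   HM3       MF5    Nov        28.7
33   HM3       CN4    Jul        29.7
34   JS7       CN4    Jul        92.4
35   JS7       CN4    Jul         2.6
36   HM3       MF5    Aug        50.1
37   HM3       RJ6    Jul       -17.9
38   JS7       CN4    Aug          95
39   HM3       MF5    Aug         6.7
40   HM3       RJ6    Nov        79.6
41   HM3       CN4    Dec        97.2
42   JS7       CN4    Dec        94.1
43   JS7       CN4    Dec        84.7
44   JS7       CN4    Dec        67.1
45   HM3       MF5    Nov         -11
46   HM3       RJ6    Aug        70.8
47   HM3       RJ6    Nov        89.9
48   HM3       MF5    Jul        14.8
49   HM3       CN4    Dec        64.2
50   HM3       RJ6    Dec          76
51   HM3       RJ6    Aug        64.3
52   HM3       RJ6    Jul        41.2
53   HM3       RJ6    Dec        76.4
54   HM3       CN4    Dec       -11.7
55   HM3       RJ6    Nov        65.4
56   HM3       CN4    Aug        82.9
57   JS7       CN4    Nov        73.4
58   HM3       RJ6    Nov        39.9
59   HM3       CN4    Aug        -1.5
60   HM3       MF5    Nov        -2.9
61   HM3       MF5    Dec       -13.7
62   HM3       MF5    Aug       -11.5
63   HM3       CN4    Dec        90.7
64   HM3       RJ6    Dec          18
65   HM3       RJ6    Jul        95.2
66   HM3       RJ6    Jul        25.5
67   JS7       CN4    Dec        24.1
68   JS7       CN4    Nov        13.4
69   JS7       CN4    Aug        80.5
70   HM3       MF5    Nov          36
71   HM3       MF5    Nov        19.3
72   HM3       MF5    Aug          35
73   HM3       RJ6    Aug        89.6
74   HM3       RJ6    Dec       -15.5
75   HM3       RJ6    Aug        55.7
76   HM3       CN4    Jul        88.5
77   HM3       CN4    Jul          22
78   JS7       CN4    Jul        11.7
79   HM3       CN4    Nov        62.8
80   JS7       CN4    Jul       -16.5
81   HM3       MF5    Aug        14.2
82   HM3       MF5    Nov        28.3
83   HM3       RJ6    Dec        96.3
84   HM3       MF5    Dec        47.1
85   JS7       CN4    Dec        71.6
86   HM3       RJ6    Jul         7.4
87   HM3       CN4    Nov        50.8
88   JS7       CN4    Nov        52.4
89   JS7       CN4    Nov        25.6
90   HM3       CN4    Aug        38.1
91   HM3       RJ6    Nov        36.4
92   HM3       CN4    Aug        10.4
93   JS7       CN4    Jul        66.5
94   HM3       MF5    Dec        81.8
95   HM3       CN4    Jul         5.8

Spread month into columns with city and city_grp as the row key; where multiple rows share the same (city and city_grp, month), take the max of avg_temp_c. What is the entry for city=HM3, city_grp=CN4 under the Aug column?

Rows with city=HM3, city_grp=CN4 and month=Aug: avg_temp_c values are 20.3, 7.5, 82.9, -1.5, 38.1, 10.4.
max(20.3, 7.5, 82.9, -1.5, 38.1, 10.4) = 82.9.

82.9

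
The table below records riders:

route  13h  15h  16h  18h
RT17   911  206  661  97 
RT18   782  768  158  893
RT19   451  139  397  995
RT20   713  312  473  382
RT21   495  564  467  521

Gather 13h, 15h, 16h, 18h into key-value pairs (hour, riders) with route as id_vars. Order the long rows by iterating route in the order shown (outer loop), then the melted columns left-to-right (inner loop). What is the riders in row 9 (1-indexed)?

451

20 rows total (5 × 4). Row 9: index ⌊(9-1)/4⌋ = 2 into route → RT19; (9-1) mod 4 = 0 into the melted columns → 13h.
So row 9 is (RT19, 13h, 451); riders = 451.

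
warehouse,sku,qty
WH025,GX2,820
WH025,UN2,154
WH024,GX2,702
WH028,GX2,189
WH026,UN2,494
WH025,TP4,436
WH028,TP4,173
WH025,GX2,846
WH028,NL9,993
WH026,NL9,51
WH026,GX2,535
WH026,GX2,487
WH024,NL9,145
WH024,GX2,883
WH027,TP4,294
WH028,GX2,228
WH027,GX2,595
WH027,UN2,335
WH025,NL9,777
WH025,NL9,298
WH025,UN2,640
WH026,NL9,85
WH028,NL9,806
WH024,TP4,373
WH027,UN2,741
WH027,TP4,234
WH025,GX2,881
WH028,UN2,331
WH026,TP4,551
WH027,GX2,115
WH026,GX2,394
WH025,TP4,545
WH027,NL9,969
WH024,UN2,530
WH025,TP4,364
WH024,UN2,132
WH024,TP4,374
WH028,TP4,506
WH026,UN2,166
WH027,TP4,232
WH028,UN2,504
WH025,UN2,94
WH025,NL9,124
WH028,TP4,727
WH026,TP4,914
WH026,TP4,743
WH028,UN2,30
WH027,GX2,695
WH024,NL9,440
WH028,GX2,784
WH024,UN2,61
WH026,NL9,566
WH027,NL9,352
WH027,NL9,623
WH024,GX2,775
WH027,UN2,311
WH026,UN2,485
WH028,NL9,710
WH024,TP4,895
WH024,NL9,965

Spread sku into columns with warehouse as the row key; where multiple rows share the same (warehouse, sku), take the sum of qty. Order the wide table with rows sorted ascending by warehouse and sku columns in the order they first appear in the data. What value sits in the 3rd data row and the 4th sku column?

702

With rows sorted ascending by warehouse, row 3 is warehouse=WH026. sku columns in first-appearance order: GX2, UN2, TP4, NL9; column 4 is NL9.
Long rows with warehouse=WH026, sku=NL9: 51 + 85 + 566 = 702.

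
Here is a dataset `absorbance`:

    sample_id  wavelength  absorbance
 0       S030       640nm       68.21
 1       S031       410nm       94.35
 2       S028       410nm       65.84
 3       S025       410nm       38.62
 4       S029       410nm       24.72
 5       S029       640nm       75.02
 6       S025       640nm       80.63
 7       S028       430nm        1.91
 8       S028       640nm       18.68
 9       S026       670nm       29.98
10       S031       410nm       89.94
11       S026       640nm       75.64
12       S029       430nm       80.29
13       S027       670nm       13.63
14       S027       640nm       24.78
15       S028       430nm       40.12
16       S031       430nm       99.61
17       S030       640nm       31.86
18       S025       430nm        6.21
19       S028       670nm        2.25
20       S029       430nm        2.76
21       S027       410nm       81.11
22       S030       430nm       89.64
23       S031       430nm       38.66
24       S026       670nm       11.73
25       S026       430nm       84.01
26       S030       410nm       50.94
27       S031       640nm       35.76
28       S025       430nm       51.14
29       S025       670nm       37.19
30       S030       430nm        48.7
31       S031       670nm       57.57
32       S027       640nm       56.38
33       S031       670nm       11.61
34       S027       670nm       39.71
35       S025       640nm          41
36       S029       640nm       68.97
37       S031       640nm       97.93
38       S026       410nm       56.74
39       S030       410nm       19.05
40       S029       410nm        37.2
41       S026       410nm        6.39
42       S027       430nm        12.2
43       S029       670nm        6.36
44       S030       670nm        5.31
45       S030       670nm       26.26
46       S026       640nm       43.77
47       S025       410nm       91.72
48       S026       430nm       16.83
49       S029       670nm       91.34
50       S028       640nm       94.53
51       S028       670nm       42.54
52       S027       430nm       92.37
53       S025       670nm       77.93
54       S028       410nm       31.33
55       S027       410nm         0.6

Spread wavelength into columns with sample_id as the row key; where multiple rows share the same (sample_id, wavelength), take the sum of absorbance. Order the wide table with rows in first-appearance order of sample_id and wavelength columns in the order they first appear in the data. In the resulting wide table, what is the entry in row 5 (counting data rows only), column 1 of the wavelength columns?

With rows in first-appearance order of sample_id, row 5 is sample_id=S029. wavelength columns in first-appearance order: 640nm, 410nm, 430nm, 670nm; column 1 is 640nm.
Long rows with sample_id=S029, wavelength=640nm: 75.02 + 68.97 = 143.99.

143.99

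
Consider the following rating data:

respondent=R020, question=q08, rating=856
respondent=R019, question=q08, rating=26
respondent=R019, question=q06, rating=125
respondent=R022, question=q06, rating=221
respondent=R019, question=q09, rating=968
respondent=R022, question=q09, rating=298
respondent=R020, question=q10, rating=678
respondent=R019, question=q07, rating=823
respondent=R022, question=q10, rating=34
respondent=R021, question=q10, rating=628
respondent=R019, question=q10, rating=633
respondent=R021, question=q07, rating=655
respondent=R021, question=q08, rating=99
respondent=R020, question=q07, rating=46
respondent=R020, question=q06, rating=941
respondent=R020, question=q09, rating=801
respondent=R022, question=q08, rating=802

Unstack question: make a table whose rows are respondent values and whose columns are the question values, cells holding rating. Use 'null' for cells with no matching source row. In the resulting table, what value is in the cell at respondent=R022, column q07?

No long-format row has respondent=R022 and question=q07, so the cell is null.

null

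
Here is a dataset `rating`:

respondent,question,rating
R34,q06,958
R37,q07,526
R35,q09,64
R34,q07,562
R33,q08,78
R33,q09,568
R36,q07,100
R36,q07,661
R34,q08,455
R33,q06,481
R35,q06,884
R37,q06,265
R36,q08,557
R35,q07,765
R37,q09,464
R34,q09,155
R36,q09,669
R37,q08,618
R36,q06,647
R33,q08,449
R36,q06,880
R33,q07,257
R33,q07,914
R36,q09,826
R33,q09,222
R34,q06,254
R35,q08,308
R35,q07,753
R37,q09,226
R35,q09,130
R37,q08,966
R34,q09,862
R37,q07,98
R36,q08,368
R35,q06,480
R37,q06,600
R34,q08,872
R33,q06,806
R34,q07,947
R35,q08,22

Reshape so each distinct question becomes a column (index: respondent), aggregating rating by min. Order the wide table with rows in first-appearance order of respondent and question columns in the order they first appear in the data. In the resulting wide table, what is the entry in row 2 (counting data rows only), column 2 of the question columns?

With rows in first-appearance order of respondent, row 2 is respondent=R37. question columns in first-appearance order: q06, q07, q09, q08; column 2 is q07.
Long rows with respondent=R37, question=q07: min(526, 98) = 98.

98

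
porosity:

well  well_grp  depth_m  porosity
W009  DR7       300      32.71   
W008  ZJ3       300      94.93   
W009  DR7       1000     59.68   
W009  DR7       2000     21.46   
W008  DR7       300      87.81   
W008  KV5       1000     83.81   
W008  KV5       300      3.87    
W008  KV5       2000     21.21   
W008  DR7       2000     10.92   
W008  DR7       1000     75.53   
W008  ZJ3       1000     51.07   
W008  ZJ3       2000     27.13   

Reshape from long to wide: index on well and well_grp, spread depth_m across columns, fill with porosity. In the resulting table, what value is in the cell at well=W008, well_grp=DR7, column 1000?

Wide layout: rows indexed by well and well_grp, columns are the 3 distinct depth_m values (300, 1000, 2000).
Cell (well=W008, well_grp=DR7, depth_m=1000) draws from the long row where well=W008, well_grp=DR7 and depth_m=1000, which has porosity=75.53.

75.53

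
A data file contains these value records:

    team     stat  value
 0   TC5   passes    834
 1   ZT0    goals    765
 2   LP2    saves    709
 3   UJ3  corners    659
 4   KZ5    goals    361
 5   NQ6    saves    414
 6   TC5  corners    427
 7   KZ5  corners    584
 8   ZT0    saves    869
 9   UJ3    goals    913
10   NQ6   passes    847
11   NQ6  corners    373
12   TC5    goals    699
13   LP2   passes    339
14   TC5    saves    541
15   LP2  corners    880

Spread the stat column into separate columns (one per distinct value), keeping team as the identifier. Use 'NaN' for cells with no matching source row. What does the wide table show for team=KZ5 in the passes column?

NaN

No long-format row has team=KZ5 and stat=passes, so the cell is NaN.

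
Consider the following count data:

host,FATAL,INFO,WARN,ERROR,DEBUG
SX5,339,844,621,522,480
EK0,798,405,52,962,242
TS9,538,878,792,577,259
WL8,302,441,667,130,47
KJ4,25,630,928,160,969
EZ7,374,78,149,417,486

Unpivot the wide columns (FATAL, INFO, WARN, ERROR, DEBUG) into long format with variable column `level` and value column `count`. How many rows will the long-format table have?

30

6 host values × 5 melted columns = 30 rows.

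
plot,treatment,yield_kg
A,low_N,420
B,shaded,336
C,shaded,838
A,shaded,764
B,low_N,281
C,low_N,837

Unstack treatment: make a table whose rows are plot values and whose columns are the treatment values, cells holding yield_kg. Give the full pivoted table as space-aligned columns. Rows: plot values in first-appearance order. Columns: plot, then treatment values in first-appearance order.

Columns: plot plus the 2 distinct treatment values (low_N, shaded).
For example, row A column low_N takes yield_kg=420 from the long row (A, low_N).

plot  low_N  shaded
A     420    764   
B     281    336   
C     837    838   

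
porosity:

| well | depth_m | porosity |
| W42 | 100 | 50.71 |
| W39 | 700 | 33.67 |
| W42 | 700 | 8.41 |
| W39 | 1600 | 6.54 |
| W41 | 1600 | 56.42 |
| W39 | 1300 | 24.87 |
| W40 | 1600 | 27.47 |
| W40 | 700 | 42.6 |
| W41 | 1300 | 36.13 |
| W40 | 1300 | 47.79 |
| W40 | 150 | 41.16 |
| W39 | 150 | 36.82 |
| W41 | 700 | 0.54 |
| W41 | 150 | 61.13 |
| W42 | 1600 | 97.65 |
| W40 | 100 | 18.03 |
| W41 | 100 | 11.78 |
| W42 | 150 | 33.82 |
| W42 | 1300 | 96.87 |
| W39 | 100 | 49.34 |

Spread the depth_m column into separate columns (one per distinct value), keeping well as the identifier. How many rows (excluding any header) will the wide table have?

4

4 distinct well values → 4 rows.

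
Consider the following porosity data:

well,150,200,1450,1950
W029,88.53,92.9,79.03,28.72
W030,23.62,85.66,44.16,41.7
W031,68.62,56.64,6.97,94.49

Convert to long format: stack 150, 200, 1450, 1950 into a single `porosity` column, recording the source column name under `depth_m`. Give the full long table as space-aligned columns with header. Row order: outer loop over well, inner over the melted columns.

Each (well, column) pair becomes one row: 3 × 4 = 12 rows.
For example, (W029, 150) → porosity=88.53.

well  depth_m  porosity
W029  150      88.53   
W029  200      92.9    
W029  1450     79.03   
W029  1950     28.72   
W030  150      23.62   
W030  200      85.66   
W030  1450     44.16   
W030  1950     41.7    
W031  150      68.62   
W031  200      56.64   
W031  1450     6.97    
W031  1950     94.49   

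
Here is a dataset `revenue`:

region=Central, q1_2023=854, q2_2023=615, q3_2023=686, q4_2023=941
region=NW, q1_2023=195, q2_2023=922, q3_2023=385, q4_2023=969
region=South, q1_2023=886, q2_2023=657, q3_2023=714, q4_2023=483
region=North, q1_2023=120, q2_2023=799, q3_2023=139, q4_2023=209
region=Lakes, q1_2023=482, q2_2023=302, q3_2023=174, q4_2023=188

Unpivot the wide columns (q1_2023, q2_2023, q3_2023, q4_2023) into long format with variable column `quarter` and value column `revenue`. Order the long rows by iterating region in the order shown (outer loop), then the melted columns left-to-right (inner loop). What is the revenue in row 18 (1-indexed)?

20 rows total (5 × 4). Row 18: index ⌊(18-1)/4⌋ = 4 into region → Lakes; (18-1) mod 4 = 1 into the melted columns → q2_2023.
So row 18 is (Lakes, q2_2023, 302); revenue = 302.

302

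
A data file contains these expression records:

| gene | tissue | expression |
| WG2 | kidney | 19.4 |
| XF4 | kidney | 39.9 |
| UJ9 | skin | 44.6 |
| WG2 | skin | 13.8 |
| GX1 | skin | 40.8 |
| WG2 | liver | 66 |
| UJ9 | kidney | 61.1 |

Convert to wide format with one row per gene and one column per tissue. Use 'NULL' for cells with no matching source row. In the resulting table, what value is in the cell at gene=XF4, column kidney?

The long row with gene=XF4, tissue=kidney has expression=39.9.

39.9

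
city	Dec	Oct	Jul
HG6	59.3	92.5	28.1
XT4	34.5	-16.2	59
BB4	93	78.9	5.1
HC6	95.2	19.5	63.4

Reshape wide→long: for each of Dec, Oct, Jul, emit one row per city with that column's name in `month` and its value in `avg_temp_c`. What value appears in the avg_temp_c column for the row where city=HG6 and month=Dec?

59.3

Unpivoting turns each (city, wide-column) pair into one long row.
The wide cell at row HG6, column Dec holds 59.3, so the long row (HG6, Dec) has avg_temp_c=59.3.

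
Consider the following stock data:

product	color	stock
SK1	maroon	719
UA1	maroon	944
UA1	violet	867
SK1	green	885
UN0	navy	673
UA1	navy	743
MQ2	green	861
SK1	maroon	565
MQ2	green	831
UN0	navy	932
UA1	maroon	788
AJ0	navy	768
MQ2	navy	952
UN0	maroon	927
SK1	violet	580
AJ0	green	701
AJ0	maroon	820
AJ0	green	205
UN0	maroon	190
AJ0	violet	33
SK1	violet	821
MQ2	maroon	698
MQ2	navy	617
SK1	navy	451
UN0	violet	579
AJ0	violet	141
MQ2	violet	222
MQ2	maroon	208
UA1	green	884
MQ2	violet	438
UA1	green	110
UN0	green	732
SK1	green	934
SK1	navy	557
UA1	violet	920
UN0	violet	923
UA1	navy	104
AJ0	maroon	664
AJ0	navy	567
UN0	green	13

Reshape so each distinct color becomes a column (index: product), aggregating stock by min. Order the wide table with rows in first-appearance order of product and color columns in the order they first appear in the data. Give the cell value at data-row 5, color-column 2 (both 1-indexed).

33

With rows in first-appearance order of product, row 5 is product=AJ0. color columns in first-appearance order: maroon, violet, green, navy; column 2 is violet.
Long rows with product=AJ0, color=violet: min(33, 141) = 33.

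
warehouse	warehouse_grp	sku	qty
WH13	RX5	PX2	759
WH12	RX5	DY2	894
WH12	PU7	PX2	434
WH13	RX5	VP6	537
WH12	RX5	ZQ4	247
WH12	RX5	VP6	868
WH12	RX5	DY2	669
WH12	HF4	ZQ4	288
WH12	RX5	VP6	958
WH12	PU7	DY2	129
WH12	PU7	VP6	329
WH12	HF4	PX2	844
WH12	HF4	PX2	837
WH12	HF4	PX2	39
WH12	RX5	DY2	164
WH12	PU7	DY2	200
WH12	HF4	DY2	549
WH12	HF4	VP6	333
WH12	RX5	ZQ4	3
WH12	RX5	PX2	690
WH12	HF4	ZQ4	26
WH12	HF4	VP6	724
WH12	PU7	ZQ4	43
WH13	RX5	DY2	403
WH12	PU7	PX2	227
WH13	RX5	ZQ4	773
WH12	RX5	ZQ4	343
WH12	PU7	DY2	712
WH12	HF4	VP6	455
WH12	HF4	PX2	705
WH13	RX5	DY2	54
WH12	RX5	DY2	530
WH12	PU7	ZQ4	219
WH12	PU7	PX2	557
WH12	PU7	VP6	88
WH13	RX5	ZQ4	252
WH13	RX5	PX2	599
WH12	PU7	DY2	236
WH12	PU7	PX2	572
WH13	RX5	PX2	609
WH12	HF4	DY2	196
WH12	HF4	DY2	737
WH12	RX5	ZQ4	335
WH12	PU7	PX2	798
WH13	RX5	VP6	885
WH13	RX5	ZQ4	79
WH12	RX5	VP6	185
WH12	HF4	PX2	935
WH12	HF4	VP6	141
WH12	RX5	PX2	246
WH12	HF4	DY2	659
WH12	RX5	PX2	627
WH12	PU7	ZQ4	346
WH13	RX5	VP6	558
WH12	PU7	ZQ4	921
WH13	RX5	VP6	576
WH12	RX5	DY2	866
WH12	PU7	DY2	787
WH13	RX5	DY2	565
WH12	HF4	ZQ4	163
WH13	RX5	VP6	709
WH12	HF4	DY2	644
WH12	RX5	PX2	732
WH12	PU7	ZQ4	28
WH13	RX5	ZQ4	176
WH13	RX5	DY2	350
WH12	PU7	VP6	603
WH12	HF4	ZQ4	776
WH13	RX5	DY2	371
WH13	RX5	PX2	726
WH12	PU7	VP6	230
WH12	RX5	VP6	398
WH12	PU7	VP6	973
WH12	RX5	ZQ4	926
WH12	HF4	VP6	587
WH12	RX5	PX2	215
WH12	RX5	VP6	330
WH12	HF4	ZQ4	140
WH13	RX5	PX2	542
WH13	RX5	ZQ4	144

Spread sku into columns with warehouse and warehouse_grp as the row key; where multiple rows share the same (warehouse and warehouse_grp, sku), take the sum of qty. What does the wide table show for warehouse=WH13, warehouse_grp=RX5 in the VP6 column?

3265

Rows with warehouse=WH13, warehouse_grp=RX5 and sku=VP6: qty values are 537, 885, 558, 576, 709.
537 + 885 + 558 + 576 + 709 = 3265.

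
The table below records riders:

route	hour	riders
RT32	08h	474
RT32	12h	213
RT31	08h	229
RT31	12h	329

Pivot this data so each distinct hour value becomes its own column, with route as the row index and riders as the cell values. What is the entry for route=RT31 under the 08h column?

229

Wide layout: rows indexed by route, columns are the 2 distinct hour values (08h, 12h).
Cell (route=RT31, hour=08h) draws from the long row where route=RT31 and hour=08h, which has riders=229.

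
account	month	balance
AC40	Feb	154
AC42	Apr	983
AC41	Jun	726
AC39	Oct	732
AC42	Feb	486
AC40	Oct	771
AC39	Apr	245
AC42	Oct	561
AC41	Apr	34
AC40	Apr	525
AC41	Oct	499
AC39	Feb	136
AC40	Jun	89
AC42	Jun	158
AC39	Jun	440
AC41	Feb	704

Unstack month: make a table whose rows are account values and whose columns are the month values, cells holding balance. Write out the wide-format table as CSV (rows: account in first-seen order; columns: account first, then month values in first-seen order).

Columns: account plus the 4 distinct month values (Feb, Apr, Jun, Oct).
For example, row AC40 column Feb takes balance=154 from the long row (AC40, Feb).

account,Feb,Apr,Jun,Oct
AC40,154,525,89,771
AC42,486,983,158,561
AC41,704,34,726,499
AC39,136,245,440,732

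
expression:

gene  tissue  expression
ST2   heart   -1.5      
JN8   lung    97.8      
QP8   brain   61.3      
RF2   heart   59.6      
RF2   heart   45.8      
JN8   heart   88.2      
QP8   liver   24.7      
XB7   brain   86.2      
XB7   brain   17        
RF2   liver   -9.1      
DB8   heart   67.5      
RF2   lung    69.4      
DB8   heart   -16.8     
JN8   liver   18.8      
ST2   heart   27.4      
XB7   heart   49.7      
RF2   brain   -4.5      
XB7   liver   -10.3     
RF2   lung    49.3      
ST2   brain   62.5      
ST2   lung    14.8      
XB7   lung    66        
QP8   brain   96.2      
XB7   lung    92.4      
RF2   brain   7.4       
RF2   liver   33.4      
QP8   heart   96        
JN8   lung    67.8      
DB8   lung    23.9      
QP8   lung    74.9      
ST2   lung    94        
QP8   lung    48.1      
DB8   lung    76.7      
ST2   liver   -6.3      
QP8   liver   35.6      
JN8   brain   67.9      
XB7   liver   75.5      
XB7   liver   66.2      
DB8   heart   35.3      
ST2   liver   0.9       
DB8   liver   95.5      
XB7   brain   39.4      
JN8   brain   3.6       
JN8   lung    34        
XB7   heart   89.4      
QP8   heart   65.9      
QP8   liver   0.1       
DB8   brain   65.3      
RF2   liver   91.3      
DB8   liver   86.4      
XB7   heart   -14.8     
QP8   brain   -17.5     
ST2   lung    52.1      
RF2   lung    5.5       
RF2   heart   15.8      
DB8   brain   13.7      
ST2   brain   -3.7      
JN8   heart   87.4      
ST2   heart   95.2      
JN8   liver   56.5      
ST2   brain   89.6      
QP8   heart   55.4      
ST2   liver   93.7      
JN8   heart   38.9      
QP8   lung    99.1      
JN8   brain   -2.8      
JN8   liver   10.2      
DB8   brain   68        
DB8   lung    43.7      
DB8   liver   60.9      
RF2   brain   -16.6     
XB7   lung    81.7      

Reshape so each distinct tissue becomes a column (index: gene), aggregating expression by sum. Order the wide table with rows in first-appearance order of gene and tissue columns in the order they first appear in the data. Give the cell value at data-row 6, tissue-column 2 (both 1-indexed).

With rows in first-appearance order of gene, row 6 is gene=DB8. tissue columns in first-appearance order: heart, lung, brain, liver; column 2 is lung.
Long rows with gene=DB8, tissue=lung: 23.9 + 76.7 + 43.7 = 144.3.

144.3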